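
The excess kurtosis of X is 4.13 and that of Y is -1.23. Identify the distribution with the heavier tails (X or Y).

Higher excess kurtosis ⇒ heavier tails relative to the normal distribution.
4.13 vs -1.23: the larger is 4.13, so X has heavier tails. (X is leptokurtic — heavier-than-normal tails; the other is platykurtic.)

X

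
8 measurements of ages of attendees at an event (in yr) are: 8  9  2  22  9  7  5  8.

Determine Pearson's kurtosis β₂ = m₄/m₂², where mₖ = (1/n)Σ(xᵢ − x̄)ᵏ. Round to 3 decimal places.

4.617

x̄ = 8.7500
Σ(xᵢ − x̄)² = 239.5000 ⇒ m₂ = 29.93750
Σ(xᵢ − x̄)⁴ = 33105.9063 ⇒ m₄ = 4138.23828
m₂² = 896.25391
β₂ = m₄/m₂² = 4138.23828 / 896.25391 ≈ 4.617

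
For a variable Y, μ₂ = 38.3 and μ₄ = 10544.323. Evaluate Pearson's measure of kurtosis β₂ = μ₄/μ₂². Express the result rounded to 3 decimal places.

μ₂² = 38.3² = 1466.89000
μ₄/μ₂² = 10544.323 / 1466.89000 = 7.18822
β₂ ≈ 7.188

7.188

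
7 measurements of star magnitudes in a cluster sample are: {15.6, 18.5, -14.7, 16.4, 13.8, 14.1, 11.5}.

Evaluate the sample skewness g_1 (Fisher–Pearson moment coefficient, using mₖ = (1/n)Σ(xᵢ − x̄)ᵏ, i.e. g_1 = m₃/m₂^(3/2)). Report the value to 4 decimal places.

-1.8840

x̄ = (15.6 + 18.5 - 14.7 + 16.4 + 13.8 + 14.1 + 11.5) / 7 = 10.7429
deviations (xᵢ − x̄): 4.8571, 7.7571, -25.4429, 5.6571, 3.0571, 3.3571, 0.7571
Σ(xᵢ − x̄)² = 784.2971 ⇒ m₂ = 784.2971/7 = 112.04245
Σ(xᵢ − x̄)³ = -15640.9018 ⇒ m₃ = -15640.9018/7 = -2234.41454
m₂^(3/2) = 112.04245^(1.5) = 1185.97051
g_1 = m₃ / m₂^(3/2) = -2234.41454 / 1185.97051 ≈ -1.8840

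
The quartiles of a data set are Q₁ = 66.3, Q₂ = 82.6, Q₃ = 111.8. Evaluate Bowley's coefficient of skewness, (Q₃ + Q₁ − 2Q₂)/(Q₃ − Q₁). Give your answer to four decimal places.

0.2835

numerator: Q₃ + Q₁ − 2Q₂ = 111.8 + 66.3 − 2×82.6 = 12.9000
denominator: Q₃ − Q₁ = 111.8 − 66.3 = 45.5000
Bowley skewness = 12.9000 / 45.5000 ≈ 0.2835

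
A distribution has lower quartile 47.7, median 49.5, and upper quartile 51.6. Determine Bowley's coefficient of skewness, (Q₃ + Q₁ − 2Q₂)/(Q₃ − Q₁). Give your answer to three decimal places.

numerator: Q₃ + Q₁ − 2Q₂ = 51.6 + 47.7 − 2×49.5 = 0.3000
denominator: Q₃ − Q₁ = 51.6 − 47.7 = 3.9000
Bowley skewness = 0.3000 / 3.9000 ≈ 0.077

0.077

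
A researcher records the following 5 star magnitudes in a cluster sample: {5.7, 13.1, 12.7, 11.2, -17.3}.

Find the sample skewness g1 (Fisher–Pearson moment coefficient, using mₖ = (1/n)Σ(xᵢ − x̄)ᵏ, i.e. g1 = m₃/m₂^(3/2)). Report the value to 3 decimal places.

x̄ = (5.7 + 13.1 + 12.7 + 11.2 - 17.3) / 5 = 5.0800
deviations (xᵢ − x̄): 0.6200, 8.0200, 7.6200, 6.1200, -22.3800
Σ(xᵢ − x̄)² = 661.0880 ⇒ m₂ = 661.0880/5 = 132.21760
Σ(xᵢ − x̄)³ = -10021.5857 ⇒ m₃ = -10021.5857/5 = -2004.31714
m₂^(3/2) = 132.21760^(1.5) = 1520.31613
g1 = m₃ / m₂^(3/2) = -2004.31714 / 1520.31613 ≈ -1.318

-1.318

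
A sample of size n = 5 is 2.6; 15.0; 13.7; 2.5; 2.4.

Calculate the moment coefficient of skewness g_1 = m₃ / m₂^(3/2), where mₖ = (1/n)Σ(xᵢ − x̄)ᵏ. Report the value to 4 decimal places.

0.4231

x̄ = (2.6 + 15.0 + 13.7 + 2.5 + 2.4) / 5 = 7.2400
deviations (xᵢ − x̄): -4.6400, 7.7600, 6.4600, -4.7400, -4.8400
Σ(xᵢ − x̄)² = 169.3720 ⇒ m₂ = 169.3720/5 = 33.87440
Σ(xᵢ − x̄)³ = 417.1010 ⇒ m₃ = 417.1010/5 = 83.42021
m₂^(3/2) = 33.87440^(1.5) = 197.15483
g_1 = m₃ / m₂^(3/2) = 83.42021 / 197.15483 ≈ 0.4231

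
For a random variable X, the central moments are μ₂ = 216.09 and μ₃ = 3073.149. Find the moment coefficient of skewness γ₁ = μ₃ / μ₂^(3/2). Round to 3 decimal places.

σ = √μ₂ = √216.09 = 14.70000
σ³ = μ₂^(3/2) = 3176.52300
γ₁ = μ₃/σ³ = 3073.149 / 3176.52300 ≈ 0.967

0.967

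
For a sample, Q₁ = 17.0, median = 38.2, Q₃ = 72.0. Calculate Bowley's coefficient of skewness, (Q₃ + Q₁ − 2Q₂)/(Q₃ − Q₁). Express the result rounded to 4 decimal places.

0.2291

numerator: Q₃ + Q₁ − 2Q₂ = 72.0 + 17.0 − 2×38.2 = 12.6000
denominator: Q₃ − Q₁ = 72.0 − 17.0 = 55.0000
Bowley skewness = 12.6000 / 55.0000 ≈ 0.2291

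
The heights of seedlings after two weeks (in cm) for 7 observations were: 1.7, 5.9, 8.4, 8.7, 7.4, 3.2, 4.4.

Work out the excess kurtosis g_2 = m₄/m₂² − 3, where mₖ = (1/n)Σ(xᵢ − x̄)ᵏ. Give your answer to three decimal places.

x̄ = 5.6714
Σ(xᵢ − x̄)² = 43.1543 ⇒ m₂ = 6.16490
Σ(xᵢ − x̄)⁴ = 437.1743 ⇒ m₄ = 62.45347
m₂² = 38.00597
g_2 = m₄/m₂² − 3 = 1.64325 − 3 ≈ -1.357

-1.357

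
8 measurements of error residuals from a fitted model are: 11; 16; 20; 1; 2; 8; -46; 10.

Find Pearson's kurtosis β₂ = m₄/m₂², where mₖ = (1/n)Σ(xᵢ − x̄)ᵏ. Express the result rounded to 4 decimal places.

5.1287

x̄ = 2.7500
Σ(xᵢ − x̄)² = 3001.5000 ⇒ m₂ = 375.18750
Σ(xᵢ − x̄)⁴ = 5775579.6563 ⇒ m₄ = 721947.45703
m₂² = 140765.66016
β₂ = m₄/m₂² = 721947.45703 / 140765.66016 ≈ 5.1287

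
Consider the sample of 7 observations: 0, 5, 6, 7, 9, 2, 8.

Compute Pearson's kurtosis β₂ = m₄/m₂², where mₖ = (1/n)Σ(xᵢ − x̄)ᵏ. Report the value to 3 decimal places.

x̄ = 5.2857
Σ(xᵢ − x̄)² = 63.4286 ⇒ m₂ = 9.06122
Σ(xᵢ − x̄)⁴ = 1150.6356 ⇒ m₄ = 164.37651
m₂² = 82.10579
β₂ = m₄/m₂² = 164.37651 / 82.10579 ≈ 2.002

2.002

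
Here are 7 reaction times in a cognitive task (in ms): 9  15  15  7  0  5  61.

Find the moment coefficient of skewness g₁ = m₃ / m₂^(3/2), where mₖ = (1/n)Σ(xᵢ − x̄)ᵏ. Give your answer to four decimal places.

x̄ = (9 + 15 + 15 + 7 + 0 + 5 + 61) / 7 = 16.0000
deviations (xᵢ − x̄): -7.0000, -1.0000, -1.0000, -9.0000, -16.0000, -11.0000, 45.0000
Σ(xᵢ − x̄)² = 2534.0000 ⇒ m₂ = 2534.0000/7 = 362.00000
Σ(xᵢ − x̄)³ = 84624.0000 ⇒ m₃ = 84624.0000/7 = 12089.14286
m₂^(3/2) = 362.00000^(1.5) = 6887.51973
g₁ = m₃ / m₂^(3/2) = 12089.14286 / 6887.51973 ≈ 1.7552

1.7552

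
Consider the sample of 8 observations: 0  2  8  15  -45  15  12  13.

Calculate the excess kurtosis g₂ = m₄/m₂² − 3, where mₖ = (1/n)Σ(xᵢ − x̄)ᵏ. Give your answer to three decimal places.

2.244

x̄ = 2.5000
Σ(xᵢ − x̄)² = 2806.0000 ⇒ m₂ = 350.75000
Σ(xᵢ − x̄)⁴ = 5160746.5000 ⇒ m₄ = 645093.31250
m₂² = 123025.56250
g₂ = m₄/m₂² − 3 = 5.24357 − 3 ≈ 2.244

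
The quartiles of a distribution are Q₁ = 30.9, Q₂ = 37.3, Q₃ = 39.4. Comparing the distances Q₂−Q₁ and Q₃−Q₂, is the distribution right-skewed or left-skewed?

left-skewed

Q₂ − Q₁ = 6.4;  Q₃ − Q₂ = 2.1
Q₂ − Q₁ > Q₃ − Q₂ ⇒ the lower half is more spread out ⇒ left-skewed.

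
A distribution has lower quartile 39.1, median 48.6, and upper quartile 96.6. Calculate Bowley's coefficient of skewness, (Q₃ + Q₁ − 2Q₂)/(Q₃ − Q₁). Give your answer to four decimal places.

numerator: Q₃ + Q₁ − 2Q₂ = 96.6 + 39.1 − 2×48.6 = 38.5000
denominator: Q₃ − Q₁ = 96.6 − 39.1 = 57.5000
Bowley skewness = 38.5000 / 57.5000 ≈ 0.6696

0.6696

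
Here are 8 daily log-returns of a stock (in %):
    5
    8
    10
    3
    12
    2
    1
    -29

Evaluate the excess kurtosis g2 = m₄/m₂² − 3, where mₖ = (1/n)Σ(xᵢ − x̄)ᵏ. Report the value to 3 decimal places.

x̄ = 1.5000
Σ(xᵢ − x̄)² = 1170.0000 ⇒ m₂ = 146.25000
Σ(xᵢ − x̄)⁴ = 884680.5000 ⇒ m₄ = 110585.06250
m₂² = 21389.06250
g2 = m₄/m₂² − 3 = 5.17017 − 3 ≈ 2.170

2.170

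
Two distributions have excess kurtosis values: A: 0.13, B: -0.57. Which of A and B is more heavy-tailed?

A

Higher excess kurtosis ⇒ heavier tails relative to the normal distribution.
0.13 vs -0.57: the larger is 0.13, so A has heavier tails. (A is leptokurtic — heavier-than-normal tails; the other is platykurtic.)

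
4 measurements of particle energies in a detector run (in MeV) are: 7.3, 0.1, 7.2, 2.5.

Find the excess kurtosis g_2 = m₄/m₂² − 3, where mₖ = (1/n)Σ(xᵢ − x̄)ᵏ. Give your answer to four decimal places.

-1.7157

x̄ = 4.2750
Σ(xᵢ − x̄)² = 38.2875 ⇒ m₂ = 9.57188
Σ(xᵢ − x̄)⁴ = 470.6858 ⇒ m₄ = 117.67145
m₂² = 91.62079
g_2 = m₄/m₂² − 3 = 1.28433 − 3 ≈ -1.7157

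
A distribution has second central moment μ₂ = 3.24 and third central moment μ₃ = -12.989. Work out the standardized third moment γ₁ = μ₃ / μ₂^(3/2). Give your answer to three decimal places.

-2.227

σ = √μ₂ = √3.24 = 1.80000
σ³ = μ₂^(3/2) = 5.83200
γ₁ = μ₃/σ³ = -12.989 / 5.83200 ≈ -2.227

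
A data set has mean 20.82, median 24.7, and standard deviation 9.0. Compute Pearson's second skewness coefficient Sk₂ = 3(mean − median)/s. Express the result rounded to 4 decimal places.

-1.2933

Sk₂ = 3(20.82 − 24.7) / 9.0 = 3 × -3.8800 / 9.0
    = -11.6400 / 9.0 ≈ -1.2933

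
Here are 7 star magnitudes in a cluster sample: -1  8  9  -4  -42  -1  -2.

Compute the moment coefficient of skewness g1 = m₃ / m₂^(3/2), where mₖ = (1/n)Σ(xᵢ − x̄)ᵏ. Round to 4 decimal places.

-1.6650

x̄ = (-1 + 8 + 9 - 4 - 42 - 1 - 2) / 7 = -4.7143
deviations (xᵢ − x̄): 3.7143, 12.7143, 13.7143, 0.7143, -37.2857, 3.7143, 2.7143
Σ(xᵢ − x̄)² = 1775.4286 ⇒ m₂ = 1775.4286/7 = 253.63265
Σ(xᵢ − x̄)³ = -47077.9592 ⇒ m₃ = -47077.9592/7 = -6725.42274
m₂^(3/2) = 253.63265^(1.5) = 4039.31523
g1 = m₃ / m₂^(3/2) = -6725.42274 / 4039.31523 ≈ -1.6650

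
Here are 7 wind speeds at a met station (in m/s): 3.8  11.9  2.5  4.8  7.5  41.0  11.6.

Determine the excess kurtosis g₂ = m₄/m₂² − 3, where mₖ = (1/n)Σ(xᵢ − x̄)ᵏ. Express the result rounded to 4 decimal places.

1.4869

x̄ = 11.8714
Σ(xᵢ − x̄)² = 1070.6343 ⇒ m₂ = 152.94776
Σ(xᵢ − x̄)⁴ = 734730.5131 ⇒ m₄ = 104961.50188
m₂² = 23393.01579
g₂ = m₄/m₂² − 3 = 4.48687 − 3 ≈ 1.4869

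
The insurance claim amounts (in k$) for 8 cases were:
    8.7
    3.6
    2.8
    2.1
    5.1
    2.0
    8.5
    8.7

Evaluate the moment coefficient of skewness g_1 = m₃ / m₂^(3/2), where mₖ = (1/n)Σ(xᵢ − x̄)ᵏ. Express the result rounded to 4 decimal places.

0.2433

x̄ = (8.7 + 3.6 + 2.8 + 2.1 + 5.1 + 2.0 + 8.5 + 8.7) / 8 = 5.1875
deviations (xᵢ − x̄): 3.5125, -1.5875, -2.3875, -3.0875, -0.0875, -3.1875, 3.3125, 3.5125
Σ(xᵢ − x̄)² = 63.5687 ⇒ m₂ = 63.5687/8 = 7.94609
Σ(xᵢ − x̄)³ = 43.5908 ⇒ m₃ = 43.5908/8 = 5.44886
m₂^(3/2) = 7.94609^(1.5) = 22.39910
g_1 = m₃ / m₂^(3/2) = 5.44886 / 22.39910 ≈ 0.2433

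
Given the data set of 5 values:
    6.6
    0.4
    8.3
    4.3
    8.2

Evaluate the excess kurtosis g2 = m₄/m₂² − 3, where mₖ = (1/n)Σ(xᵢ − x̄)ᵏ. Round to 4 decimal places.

x̄ = 5.5600
Σ(xᵢ − x̄)² = 43.7720 ⇒ m₂ = 8.75440
Σ(xᵢ − x̄)⁴ = 817.5523 ⇒ m₄ = 163.51046
m₂² = 76.63952
g2 = m₄/m₂² − 3 = 2.13350 − 3 ≈ -0.8665

-0.8665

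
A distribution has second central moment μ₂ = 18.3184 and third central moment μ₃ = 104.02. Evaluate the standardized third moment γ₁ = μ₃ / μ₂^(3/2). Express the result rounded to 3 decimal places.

1.327

σ = √μ₂ = √18.3184 = 4.28000
σ³ = μ₂^(3/2) = 78.40275
γ₁ = μ₃/σ³ = 104.02 / 78.40275 ≈ 1.327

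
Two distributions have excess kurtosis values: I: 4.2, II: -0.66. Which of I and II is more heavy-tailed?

I

Higher excess kurtosis ⇒ heavier tails relative to the normal distribution.
4.2 vs -0.66: the larger is 4.2, so I has heavier tails. (I is leptokurtic — heavier-than-normal tails; the other is platykurtic.)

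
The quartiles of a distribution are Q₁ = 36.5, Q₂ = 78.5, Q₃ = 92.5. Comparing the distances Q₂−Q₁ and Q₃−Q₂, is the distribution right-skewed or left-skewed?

left-skewed

Q₂ − Q₁ = 42.0;  Q₃ − Q₂ = 14.0
Q₂ − Q₁ > Q₃ − Q₂ ⇒ the lower half is more spread out ⇒ left-skewed.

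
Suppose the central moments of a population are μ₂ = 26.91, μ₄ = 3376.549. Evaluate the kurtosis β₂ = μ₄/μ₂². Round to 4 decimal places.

μ₂² = 26.91² = 724.14810
μ₄/μ₂² = 3376.549 / 724.14810 = 4.66279
β₂ ≈ 4.6628

4.6628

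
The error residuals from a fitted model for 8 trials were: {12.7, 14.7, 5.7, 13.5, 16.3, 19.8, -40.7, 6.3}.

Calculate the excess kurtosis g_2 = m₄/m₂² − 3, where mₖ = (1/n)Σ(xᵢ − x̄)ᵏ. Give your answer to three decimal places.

2.483

x̄ = 6.0375
Σ(xᵢ − x̄)² = 2654.4188 ⇒ m₂ = 331.80234
Σ(xᵢ − x̄)⁴ = 4829246.0809 ⇒ m₄ = 603655.76011
m₂² = 110092.79532
g_2 = m₄/m₂² − 3 = 5.48315 − 3 ≈ 2.483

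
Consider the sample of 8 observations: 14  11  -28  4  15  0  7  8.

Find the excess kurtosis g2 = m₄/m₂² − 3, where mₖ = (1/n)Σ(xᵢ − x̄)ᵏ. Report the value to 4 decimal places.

1.7648

x̄ = 3.8750
Σ(xᵢ − x̄)² = 1334.8750 ⇒ m₂ = 166.85938
Σ(xᵢ − x̄)⁴ = 1061302.6504 ⇒ m₄ = 132662.83130
m₂² = 27842.05103
g2 = m₄/m₂² − 3 = 4.76484 − 3 ≈ 1.7648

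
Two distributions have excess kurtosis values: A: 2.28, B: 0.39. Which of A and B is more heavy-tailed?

A

Higher excess kurtosis ⇒ heavier tails relative to the normal distribution.
2.28 vs 0.39: the larger is 2.28, so A has heavier tails.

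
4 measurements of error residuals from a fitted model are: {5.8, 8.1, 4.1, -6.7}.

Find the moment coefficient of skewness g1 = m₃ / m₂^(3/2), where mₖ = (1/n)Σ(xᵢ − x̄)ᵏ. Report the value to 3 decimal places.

-0.940

x̄ = (5.8 + 8.1 + 4.1 - 6.7) / 4 = 2.8250
deviations (xᵢ − x̄): 2.9750, 5.2750, 1.2750, -9.5250
Σ(xᵢ − x̄)² = 129.0275 ⇒ m₂ = 129.0275/4 = 32.25688
Σ(xᵢ − x̄)³ = -688.9781 ⇒ m₃ = -688.9781/4 = -172.24453
m₂^(3/2) = 32.25688^(1.5) = 183.20336
g1 = m₃ / m₂^(3/2) = -172.24453 / 183.20336 ≈ -0.940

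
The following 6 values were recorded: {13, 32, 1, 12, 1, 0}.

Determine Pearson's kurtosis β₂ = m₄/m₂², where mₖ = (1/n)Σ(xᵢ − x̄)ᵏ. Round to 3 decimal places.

2.741

x̄ = 9.8333
Σ(xᵢ − x̄)² = 758.8333 ⇒ m₂ = 126.47222
Σ(xᵢ − x̄)⁴ = 263084.8194 ⇒ m₄ = 43847.46991
m₂² = 15995.22299
β₂ = m₄/m₂² = 43847.46991 / 15995.22299 ≈ 2.741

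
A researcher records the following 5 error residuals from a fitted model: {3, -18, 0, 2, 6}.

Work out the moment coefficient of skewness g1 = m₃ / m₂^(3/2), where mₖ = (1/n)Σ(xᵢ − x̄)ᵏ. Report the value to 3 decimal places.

-1.306

x̄ = (3 - 18 + 0 + 2 + 6) / 5 = -1.4000
deviations (xᵢ − x̄): 4.4000, -16.6000, 1.4000, 3.4000, 7.4000
Σ(xᵢ − x̄)² = 363.2000 ⇒ m₂ = 363.2000/5 = 72.64000
Σ(xᵢ − x̄)³ = -4041.8400 ⇒ m₃ = -4041.8400/5 = -808.36800
m₂^(3/2) = 72.64000^(1.5) = 619.10420
g1 = m₃ / m₂^(3/2) = -808.36800 / 619.10420 ≈ -1.306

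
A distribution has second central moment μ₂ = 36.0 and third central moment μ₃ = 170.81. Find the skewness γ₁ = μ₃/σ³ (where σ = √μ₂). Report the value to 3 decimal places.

0.791

σ = √μ₂ = √36.0 = 6.00000
σ³ = μ₂^(3/2) = 216.00000
γ₁ = μ₃/σ³ = 170.81 / 216.00000 ≈ 0.791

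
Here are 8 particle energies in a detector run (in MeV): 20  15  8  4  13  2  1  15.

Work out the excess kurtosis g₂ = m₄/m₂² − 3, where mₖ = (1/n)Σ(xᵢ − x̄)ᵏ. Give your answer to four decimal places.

-1.4242

x̄ = 9.7500
Σ(xᵢ − x̄)² = 343.5000 ⇒ m₂ = 42.93750
Σ(xᵢ − x̄)⁴ = 23240.9063 ⇒ m₄ = 2905.11328
m₂² = 1843.62891
g₂ = m₄/m₂² − 3 = 1.57576 − 3 ≈ -1.4242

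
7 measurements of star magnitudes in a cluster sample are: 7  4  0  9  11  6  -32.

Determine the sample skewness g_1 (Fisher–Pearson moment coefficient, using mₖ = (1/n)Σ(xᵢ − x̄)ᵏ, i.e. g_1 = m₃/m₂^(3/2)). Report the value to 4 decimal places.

x̄ = (7 + 4 + 0 + 9 + 11 + 6 - 32) / 7 = 0.7143
deviations (xᵢ − x̄): 6.2857, 3.2857, -0.7143, 8.2857, 10.2857, 5.2857, -32.7143
Σ(xᵢ − x̄)² = 1323.4286 ⇒ m₂ = 1323.4286/7 = 189.06122
Σ(xᵢ − x̄)³ = -32923.4694 ⇒ m₃ = -32923.4694/7 = -4703.35277
m₂^(3/2) = 189.06122^(1.5) = 2599.58307
g_1 = m₃ / m₂^(3/2) = -4703.35277 / 2599.58307 ≈ -1.8093

-1.8093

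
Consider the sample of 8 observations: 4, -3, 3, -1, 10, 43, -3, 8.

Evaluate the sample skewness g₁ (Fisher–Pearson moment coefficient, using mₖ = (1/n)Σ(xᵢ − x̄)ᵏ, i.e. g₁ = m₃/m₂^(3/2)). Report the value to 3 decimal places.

1.830

x̄ = (4 - 3 + 3 - 1 + 10 + 43 - 3 + 8) / 8 = 7.6250
deviations (xᵢ − x̄): -3.6250, -10.6250, -4.6250, -8.6250, 2.3750, 35.3750, -10.6250, 0.3750
Σ(xᵢ − x̄)² = 1591.8750 ⇒ m₂ = 1591.8750/8 = 198.98438
Σ(xᵢ − x̄)³ = 41094.2813 ⇒ m₃ = 41094.2813/8 = 5136.78516
m₂^(3/2) = 198.98438^(1.5) = 2806.90984
g₁ = m₃ / m₂^(3/2) = 5136.78516 / 2806.90984 ≈ 1.830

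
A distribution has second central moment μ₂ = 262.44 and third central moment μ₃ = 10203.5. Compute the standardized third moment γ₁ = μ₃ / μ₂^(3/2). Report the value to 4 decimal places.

2.4000

σ = √μ₂ = √262.44 = 16.20000
σ³ = μ₂^(3/2) = 4251.52800
γ₁ = μ₃/σ³ = 10203.5 / 4251.52800 ≈ 2.4000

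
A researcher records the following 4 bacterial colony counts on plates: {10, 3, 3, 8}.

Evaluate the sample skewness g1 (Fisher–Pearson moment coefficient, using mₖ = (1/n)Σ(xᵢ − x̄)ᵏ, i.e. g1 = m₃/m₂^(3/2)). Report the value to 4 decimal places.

0.1537

x̄ = (10 + 3 + 3 + 8) / 4 = 6.0000
deviations (xᵢ − x̄): 4.0000, -3.0000, -3.0000, 2.0000
Σ(xᵢ − x̄)² = 38.0000 ⇒ m₂ = 38.0000/4 = 9.50000
Σ(xᵢ − x̄)³ = 18.0000 ⇒ m₃ = 18.0000/4 = 4.50000
m₂^(3/2) = 9.50000^(1.5) = 29.28097
g1 = m₃ / m₂^(3/2) = 4.50000 / 29.28097 ≈ 0.1537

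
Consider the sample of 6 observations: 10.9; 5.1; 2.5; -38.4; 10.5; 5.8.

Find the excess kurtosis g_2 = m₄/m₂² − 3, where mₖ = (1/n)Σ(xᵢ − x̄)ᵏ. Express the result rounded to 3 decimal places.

x̄ = -0.6000
Σ(xᵢ − x̄)² = 1767.3600 ⇒ m₂ = 294.56000
Σ(xᵢ − x̄)⁴ = 2077080.1860 ⇒ m₄ = 346180.03100
m₂² = 86765.59360
g_2 = m₄/m₂² − 3 = 3.98983 − 3 ≈ 0.990

0.990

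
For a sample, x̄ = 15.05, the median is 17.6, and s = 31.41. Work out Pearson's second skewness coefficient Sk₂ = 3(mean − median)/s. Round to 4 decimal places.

-0.2436

Sk₂ = 3(15.05 − 17.6) / 31.41 = 3 × -2.5500 / 31.41
    = -7.6500 / 31.41 ≈ -0.2436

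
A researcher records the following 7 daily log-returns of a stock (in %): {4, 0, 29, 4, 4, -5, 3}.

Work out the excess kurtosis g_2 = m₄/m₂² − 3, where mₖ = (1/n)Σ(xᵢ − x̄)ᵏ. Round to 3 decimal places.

1.425

x̄ = 5.5714
Σ(xᵢ − x̄)² = 705.7143 ⇒ m₂ = 100.81633
Σ(xᵢ − x̄)⁴ = 314803.7201 ⇒ m₄ = 44971.96002
m₂² = 10163.93170
g_2 = m₄/m₂² − 3 = 4.42466 − 3 ≈ 1.425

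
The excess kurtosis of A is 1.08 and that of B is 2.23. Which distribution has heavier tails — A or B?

B

Higher excess kurtosis ⇒ heavier tails relative to the normal distribution.
1.08 vs 2.23: the larger is 2.23, so B has heavier tails.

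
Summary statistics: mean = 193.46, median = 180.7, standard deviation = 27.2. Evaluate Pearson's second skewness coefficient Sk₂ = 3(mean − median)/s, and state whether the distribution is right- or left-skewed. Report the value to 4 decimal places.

Sk₂ = 3(193.46 − 180.7) / 27.2 = 3 × 12.7600 / 27.2
    = 38.2800 / 27.2 ≈ 1.4074
Sk₂ > 0 ⇒ mean > median ⇒ right-skewed (positive skew).

1.4074, right-skewed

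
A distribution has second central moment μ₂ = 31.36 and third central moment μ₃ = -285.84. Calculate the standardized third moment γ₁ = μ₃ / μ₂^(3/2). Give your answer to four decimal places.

σ = √μ₂ = √31.36 = 5.60000
σ³ = μ₂^(3/2) = 175.61600
γ₁ = μ₃/σ³ = -285.84 / 175.61600 ≈ -1.6276

-1.6276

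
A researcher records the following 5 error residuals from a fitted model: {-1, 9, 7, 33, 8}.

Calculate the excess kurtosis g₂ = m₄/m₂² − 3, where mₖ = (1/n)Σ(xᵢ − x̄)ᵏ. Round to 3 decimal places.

x̄ = 11.2000
Σ(xᵢ − x̄)² = 656.8000 ⇒ m₂ = 131.36000
Σ(xᵢ − x̄)⁴ = 248445.8560 ⇒ m₄ = 49689.17120
m₂² = 17255.44960
g₂ = m₄/m₂² − 3 = 2.87962 − 3 ≈ -0.120

-0.120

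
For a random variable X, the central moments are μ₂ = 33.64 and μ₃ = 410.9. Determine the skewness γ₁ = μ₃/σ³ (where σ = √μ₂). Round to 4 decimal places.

σ = √μ₂ = √33.64 = 5.80000
σ³ = μ₂^(3/2) = 195.11200
γ₁ = μ₃/σ³ = 410.9 / 195.11200 ≈ 2.1060

2.1060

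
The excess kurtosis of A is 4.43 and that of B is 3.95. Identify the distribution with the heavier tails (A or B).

Higher excess kurtosis ⇒ heavier tails relative to the normal distribution.
4.43 vs 3.95: the larger is 4.43, so A has heavier tails.

A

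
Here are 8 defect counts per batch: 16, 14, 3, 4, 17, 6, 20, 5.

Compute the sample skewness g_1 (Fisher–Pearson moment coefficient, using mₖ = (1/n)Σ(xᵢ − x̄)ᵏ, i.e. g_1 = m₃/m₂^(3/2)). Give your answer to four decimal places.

x̄ = (16 + 14 + 3 + 4 + 17 + 6 + 20 + 5) / 8 = 10.6250
deviations (xᵢ − x̄): 5.3750, 3.3750, -7.6250, -6.6250, 6.3750, -4.6250, 9.3750, -5.6250
Σ(xᵢ − x̄)² = 323.8750 ⇒ m₂ = 323.8750/8 = 40.48438
Σ(xᵢ − x̄)³ = 265.7813 ⇒ m₃ = 265.7813/8 = 33.22266
m₂^(3/2) = 40.48438^(1.5) = 257.59128
g_1 = m₃ / m₂^(3/2) = 33.22266 / 257.59128 ≈ 0.1290

0.1290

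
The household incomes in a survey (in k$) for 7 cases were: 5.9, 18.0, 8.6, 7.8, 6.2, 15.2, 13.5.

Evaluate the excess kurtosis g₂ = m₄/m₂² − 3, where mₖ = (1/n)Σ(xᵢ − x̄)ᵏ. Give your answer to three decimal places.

-1.408

x̄ = 10.7429
Σ(xᵢ − x̄)² = 137.4771 ⇒ m₂ = 19.63959
Σ(xᵢ − x̄)⁴ = 4298.2230 ⇒ m₄ = 614.03186
m₂² = 385.71357
g₂ = m₄/m₂² − 3 = 1.59194 − 3 ≈ -1.408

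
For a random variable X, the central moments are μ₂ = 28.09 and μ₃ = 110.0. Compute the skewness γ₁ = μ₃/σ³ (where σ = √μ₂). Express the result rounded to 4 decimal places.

0.7389

σ = √μ₂ = √28.09 = 5.30000
σ³ = μ₂^(3/2) = 148.87700
γ₁ = μ₃/σ³ = 110.0 / 148.87700 ≈ 0.7389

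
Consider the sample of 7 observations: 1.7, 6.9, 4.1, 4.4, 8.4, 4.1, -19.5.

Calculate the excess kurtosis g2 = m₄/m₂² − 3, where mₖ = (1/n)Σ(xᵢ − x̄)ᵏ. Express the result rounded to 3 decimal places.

x̄ = 1.4429
Σ(xᵢ − x̄)² = 539.7171 ⇒ m₂ = 77.10245
Σ(xᵢ − x̄)⁴ = 195778.6076 ⇒ m₄ = 27968.37252
m₂² = 5944.78764
g2 = m₄/m₂² − 3 = 4.70469 − 3 ≈ 1.705

1.705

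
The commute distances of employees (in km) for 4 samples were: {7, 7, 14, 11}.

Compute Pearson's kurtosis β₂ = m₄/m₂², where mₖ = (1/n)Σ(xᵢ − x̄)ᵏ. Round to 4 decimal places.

x̄ = 9.7500
Σ(xᵢ − x̄)² = 34.7500 ⇒ m₂ = 8.68750
Σ(xᵢ − x̄)⁴ = 443.0781 ⇒ m₄ = 110.76953
m₂² = 75.47266
β₂ = m₄/m₂² = 110.76953 / 75.47266 ≈ 1.4677

1.4677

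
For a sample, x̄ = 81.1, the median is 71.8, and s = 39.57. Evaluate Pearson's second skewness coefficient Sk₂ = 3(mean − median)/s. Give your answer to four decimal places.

Sk₂ = 3(81.1 − 71.8) / 39.57 = 3 × 9.3000 / 39.57
    = 27.9000 / 39.57 ≈ 0.7051

0.7051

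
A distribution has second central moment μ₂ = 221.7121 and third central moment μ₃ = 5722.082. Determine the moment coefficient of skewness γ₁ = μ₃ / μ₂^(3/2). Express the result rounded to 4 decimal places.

σ = √μ₂ = √221.7121 = 14.89000
σ³ = μ₂^(3/2) = 3301.29317
γ₁ = μ₃/σ³ = 5722.082 / 3301.29317 ≈ 1.7333

1.7333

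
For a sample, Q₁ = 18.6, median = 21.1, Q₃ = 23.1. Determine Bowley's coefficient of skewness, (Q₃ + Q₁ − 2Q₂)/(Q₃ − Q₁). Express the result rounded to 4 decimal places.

-0.1111

numerator: Q₃ + Q₁ − 2Q₂ = 23.1 + 18.6 − 2×21.1 = -0.5000
denominator: Q₃ − Q₁ = 23.1 − 18.6 = 4.5000
Bowley skewness = -0.5000 / 4.5000 ≈ -0.1111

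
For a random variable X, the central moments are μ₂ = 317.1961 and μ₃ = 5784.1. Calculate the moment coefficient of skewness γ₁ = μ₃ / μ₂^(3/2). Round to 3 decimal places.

σ = √μ₂ = √317.1961 = 17.81000
σ³ = μ₂^(3/2) = 5649.26254
γ₁ = μ₃/σ³ = 5784.1 / 5649.26254 ≈ 1.024

1.024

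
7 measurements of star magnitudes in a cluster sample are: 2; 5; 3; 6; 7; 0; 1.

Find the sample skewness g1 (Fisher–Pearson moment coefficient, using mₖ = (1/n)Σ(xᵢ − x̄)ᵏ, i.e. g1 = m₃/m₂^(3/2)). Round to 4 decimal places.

x̄ = (2 + 5 + 3 + 6 + 7 + 0 + 1) / 7 = 3.4286
deviations (xᵢ − x̄): -1.4286, 1.5714, -0.4286, 2.5714, 3.5714, -3.4286, -2.4286
Σ(xᵢ − x̄)² = 41.7143 ⇒ m₂ = 41.7143/7 = 5.95918
Σ(xᵢ − x̄)³ = 8.8163 ⇒ m₃ = 8.8163/7 = 1.25948
m₂^(3/2) = 5.95918^(1.5) = 14.54723
g1 = m₃ / m₂^(3/2) = 1.25948 / 14.54723 ≈ 0.0866

0.0866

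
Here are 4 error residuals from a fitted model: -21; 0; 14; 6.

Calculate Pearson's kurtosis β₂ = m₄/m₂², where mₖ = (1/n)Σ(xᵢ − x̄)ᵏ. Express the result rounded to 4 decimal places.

x̄ = -0.2500
Σ(xᵢ − x̄)² = 672.7500 ⇒ m₂ = 168.18750
Σ(xᵢ − x̄)⁴ = 228144.3281 ⇒ m₄ = 57036.08203
m₂² = 28287.03516
β₂ = m₄/m₂² = 57036.08203 / 28287.03516 ≈ 2.0163

2.0163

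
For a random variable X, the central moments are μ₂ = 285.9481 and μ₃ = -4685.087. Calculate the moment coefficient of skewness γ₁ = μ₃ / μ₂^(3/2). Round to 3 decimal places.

-0.969

σ = √μ₂ = √285.9481 = 16.91000
σ³ = μ₂^(3/2) = 4835.38237
γ₁ = μ₃/σ³ = -4685.087 / 4835.38237 ≈ -0.969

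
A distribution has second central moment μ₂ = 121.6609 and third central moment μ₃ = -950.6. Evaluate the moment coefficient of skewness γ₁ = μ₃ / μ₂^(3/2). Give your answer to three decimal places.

σ = √μ₂ = √121.6609 = 11.03000
σ³ = μ₂^(3/2) = 1341.91973
γ₁ = μ₃/σ³ = -950.6 / 1341.91973 ≈ -0.708

-0.708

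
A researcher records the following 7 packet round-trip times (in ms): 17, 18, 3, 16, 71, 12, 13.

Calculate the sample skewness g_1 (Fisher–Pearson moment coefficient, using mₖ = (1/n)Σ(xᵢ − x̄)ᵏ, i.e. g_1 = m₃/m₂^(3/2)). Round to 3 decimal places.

1.817

x̄ = (17 + 18 + 3 + 16 + 71 + 12 + 13) / 7 = 21.4286
deviations (xᵢ − x̄): -4.4286, -3.4286, -18.4286, -5.4286, 49.5714, -9.4286, -8.4286
Σ(xᵢ − x̄)² = 3017.7143 ⇒ m₂ = 3017.7143/7 = 431.10204
Σ(xᵢ − x̄)³ = 113830.5306 ⇒ m₃ = 113830.5306/7 = 16261.50437
m₂^(3/2) = 431.10204^(1.5) = 8950.97034
g_1 = m₃ / m₂^(3/2) = 16261.50437 / 8950.97034 ≈ 1.817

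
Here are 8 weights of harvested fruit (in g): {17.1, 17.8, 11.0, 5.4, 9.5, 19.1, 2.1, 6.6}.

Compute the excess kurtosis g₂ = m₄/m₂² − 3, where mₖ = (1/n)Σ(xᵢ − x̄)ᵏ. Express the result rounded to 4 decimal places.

-1.4375

x̄ = 11.0750
Σ(xᵢ − x̄)² = 281.1950 ⇒ m₂ = 35.14938
Σ(xᵢ − x̄)⁴ = 15443.3177 ⇒ m₄ = 1930.41471
m₂² = 1235.47856
g₂ = m₄/m₂² − 3 = 1.56248 − 3 ≈ -1.4375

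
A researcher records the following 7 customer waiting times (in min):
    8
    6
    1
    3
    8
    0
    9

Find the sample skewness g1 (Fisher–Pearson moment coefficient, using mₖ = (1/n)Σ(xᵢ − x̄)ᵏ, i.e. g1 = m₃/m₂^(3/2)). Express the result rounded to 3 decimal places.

-0.288

x̄ = (8 + 6 + 1 + 3 + 8 + 0 + 9) / 7 = 5.0000
deviations (xᵢ − x̄): 3.0000, 1.0000, -4.0000, -2.0000, 3.0000, -5.0000, 4.0000
Σ(xᵢ − x̄)² = 80.0000 ⇒ m₂ = 80.0000/7 = 11.42857
Σ(xᵢ − x̄)³ = -78.0000 ⇒ m₃ = -78.0000/7 = -11.14286
m₂^(3/2) = 11.42857^(1.5) = 38.63562
g1 = m₃ / m₂^(3/2) = -11.14286 / 38.63562 ≈ -0.288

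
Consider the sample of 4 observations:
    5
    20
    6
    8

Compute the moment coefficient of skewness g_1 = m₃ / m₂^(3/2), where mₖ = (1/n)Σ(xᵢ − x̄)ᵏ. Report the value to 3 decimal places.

1.047

x̄ = (5 + 20 + 6 + 8) / 4 = 9.7500
deviations (xᵢ − x̄): -4.7500, 10.2500, -3.7500, -1.7500
Σ(xᵢ − x̄)² = 144.7500 ⇒ m₂ = 144.7500/4 = 36.18750
Σ(xᵢ − x̄)³ = 911.6250 ⇒ m₃ = 911.6250/4 = 227.90625
m₂^(3/2) = 36.18750^(1.5) = 217.68970
g_1 = m₃ / m₂^(3/2) = 227.90625 / 217.68970 ≈ 1.047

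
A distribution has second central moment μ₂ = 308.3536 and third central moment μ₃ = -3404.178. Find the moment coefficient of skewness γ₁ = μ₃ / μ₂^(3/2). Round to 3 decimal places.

-0.629

σ = √μ₂ = √308.3536 = 17.56000
σ³ = μ₂^(3/2) = 5414.68922
γ₁ = μ₃/σ³ = -3404.178 / 5414.68922 ≈ -0.629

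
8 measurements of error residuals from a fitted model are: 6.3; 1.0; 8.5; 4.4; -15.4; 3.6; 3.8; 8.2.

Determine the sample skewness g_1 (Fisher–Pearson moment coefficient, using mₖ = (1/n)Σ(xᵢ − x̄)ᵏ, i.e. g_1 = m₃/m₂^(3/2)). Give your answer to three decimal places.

-1.804

x̄ = (6.3 + 1.0 + 8.5 + 4.4 - 15.4 + 3.6 + 3.8 + 8.2) / 8 = 2.5500
deviations (xᵢ − x̄): 3.7500, -1.5500, 5.9500, 1.8500, -17.9500, 1.0500, 1.2500, 5.6500
Σ(xᵢ − x̄)² = 412.0800 ⇒ m₂ = 412.0800/8 = 51.51000
Σ(xᵢ − x̄)³ = -5334.0750 ⇒ m₃ = -5334.0750/8 = -666.75938
m₂^(3/2) = 51.51000^(1.5) = 369.68968
g_1 = m₃ / m₂^(3/2) = -666.75938 / 369.68968 ≈ -1.804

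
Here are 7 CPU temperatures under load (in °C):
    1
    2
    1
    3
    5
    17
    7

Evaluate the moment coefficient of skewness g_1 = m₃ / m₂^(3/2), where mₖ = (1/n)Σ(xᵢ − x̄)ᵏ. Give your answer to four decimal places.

1.4722

x̄ = (1 + 2 + 1 + 3 + 5 + 17 + 7) / 7 = 5.1429
deviations (xᵢ − x̄): -4.1429, -3.1429, -4.1429, -2.1429, -0.1429, 11.8571, 1.8571
Σ(xᵢ − x̄)² = 192.8571 ⇒ m₂ = 192.8571/7 = 27.55102
Σ(xᵢ − x̄)³ = 1490.3265 ⇒ m₃ = 1490.3265/7 = 212.90379
m₂^(3/2) = 27.55102^(1.5) = 144.61273
g_1 = m₃ / m₂^(3/2) = 212.90379 / 144.61273 ≈ 1.4722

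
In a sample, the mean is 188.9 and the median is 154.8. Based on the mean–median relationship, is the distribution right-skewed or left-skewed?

mean − median = 188.9 − 154.8 = 34.1
mean > median ⇒ the longer tail is on the right ⇒ right-skewed (positively skewed).

right-skewed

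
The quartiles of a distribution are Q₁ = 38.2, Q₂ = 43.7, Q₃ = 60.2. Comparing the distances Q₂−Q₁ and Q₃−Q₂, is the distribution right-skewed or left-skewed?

Q₂ − Q₁ = 5.5;  Q₃ − Q₂ = 16.5
Q₃ − Q₂ > Q₂ − Q₁ ⇒ the upper half is more spread out ⇒ right-skewed.

right-skewed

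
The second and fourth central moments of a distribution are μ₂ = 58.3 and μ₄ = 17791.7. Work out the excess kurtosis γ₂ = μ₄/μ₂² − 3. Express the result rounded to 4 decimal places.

2.2346

μ₂² = 58.3² = 3398.89000
μ₄/μ₂² = 17791.7 / 3398.89000 = 5.23456
γ₂ = 5.23456 − 3 ≈ 2.2346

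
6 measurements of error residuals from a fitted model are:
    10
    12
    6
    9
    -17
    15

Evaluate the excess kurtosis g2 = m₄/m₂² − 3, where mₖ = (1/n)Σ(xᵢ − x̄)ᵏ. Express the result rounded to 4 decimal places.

x̄ = 5.8333
Σ(xᵢ − x̄)² = 670.8333 ⇒ m₂ = 111.80556
Σ(xᵢ − x̄)⁴ = 280726.1528 ⇒ m₄ = 46787.69213
m₂² = 12500.48225
g2 = m₄/m₂² − 3 = 3.74287 − 3 ≈ 0.7429

0.7429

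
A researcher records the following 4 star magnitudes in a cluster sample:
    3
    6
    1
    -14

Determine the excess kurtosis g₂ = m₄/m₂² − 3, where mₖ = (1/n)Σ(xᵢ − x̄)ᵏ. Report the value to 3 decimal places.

-0.794

x̄ = -1.0000
Σ(xᵢ − x̄)² = 238.0000 ⇒ m₂ = 59.50000
Σ(xᵢ − x̄)⁴ = 31234.0000 ⇒ m₄ = 7808.50000
m₂² = 3540.25000
g₂ = m₄/m₂² − 3 = 2.20564 − 3 ≈ -0.794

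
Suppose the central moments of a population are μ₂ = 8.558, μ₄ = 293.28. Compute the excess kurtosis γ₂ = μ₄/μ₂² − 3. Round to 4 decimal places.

μ₂² = 8.558² = 73.23936
μ₄/μ₂² = 293.28 / 73.23936 = 4.00440
γ₂ = 4.00440 − 3 ≈ 1.0044

1.0044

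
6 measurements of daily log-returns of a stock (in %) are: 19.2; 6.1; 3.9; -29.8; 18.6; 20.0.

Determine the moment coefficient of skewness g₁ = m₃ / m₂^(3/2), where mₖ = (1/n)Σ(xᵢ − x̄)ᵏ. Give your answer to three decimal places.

-1.289

x̄ = (19.2 + 6.1 + 3.9 - 29.8 + 18.6 + 20.0) / 6 = 6.3333
deviations (xᵢ − x̄): 12.8667, -0.2333, -2.4333, -36.1333, 12.2667, 13.6667
Σ(xᵢ − x̄)² = 1814.3933 ⇒ m₂ = 1814.3933/6 = 302.39889
Σ(xᵢ − x̄)³ = -40662.2436 ⇒ m₃ = -40662.2436/6 = -6777.04059
m₂^(3/2) = 302.39889^(1.5) = 5258.60181
g₁ = m₃ / m₂^(3/2) = -6777.04059 / 5258.60181 ≈ -1.289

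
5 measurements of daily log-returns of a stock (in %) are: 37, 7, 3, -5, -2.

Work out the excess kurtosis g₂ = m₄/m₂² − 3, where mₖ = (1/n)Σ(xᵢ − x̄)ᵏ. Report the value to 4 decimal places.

-0.1078

x̄ = 8.0000
Σ(xᵢ − x̄)² = 1136.0000 ⇒ m₂ = 227.20000
Σ(xᵢ − x̄)⁴ = 746468.0000 ⇒ m₄ = 149293.60000
m₂² = 51619.84000
g₂ = m₄/m₂² − 3 = 2.89217 − 3 ≈ -0.1078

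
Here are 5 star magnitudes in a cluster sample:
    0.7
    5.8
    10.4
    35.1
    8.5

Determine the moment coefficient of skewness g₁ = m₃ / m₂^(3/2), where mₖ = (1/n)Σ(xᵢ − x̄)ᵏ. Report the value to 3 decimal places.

1.216

x̄ = (0.7 + 5.8 + 10.4 + 35.1 + 8.5) / 5 = 12.1000
deviations (xᵢ − x̄): -11.4000, -6.3000, -1.7000, 23.0000, -3.6000
Σ(xᵢ − x̄)² = 714.5000 ⇒ m₂ = 714.5000/5 = 142.90000
Σ(xᵢ − x̄)³ = 10383.8400 ⇒ m₃ = 10383.8400/5 = 2076.76800
m₂^(3/2) = 142.90000^(1.5) = 1708.23786
g₁ = m₃ / m₂^(3/2) = 2076.76800 / 1708.23786 ≈ 1.216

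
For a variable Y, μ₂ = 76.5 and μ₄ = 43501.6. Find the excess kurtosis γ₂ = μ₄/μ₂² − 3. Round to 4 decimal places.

4.4333

μ₂² = 76.5² = 5852.25000
μ₄/μ₂² = 43501.6 / 5852.25000 = 7.43331
γ₂ = 7.43331 − 3 ≈ 4.4333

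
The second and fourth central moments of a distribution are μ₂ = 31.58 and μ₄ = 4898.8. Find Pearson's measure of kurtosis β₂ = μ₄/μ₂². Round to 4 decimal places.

μ₂² = 31.58² = 997.29640
μ₄/μ₂² = 4898.8 / 997.29640 = 4.91208
β₂ ≈ 4.9121

4.9121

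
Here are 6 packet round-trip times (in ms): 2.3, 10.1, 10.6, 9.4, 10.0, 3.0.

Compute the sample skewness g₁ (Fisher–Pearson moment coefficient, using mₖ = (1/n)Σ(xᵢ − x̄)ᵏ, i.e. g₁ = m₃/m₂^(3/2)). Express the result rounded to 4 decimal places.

-0.6865

x̄ = (2.3 + 10.1 + 10.6 + 9.4 + 10.0 + 3.0) / 6 = 7.5667
deviations (xᵢ − x̄): -5.2667, 2.5333, 3.0333, 1.8333, 2.4333, -4.5667
Σ(xᵢ − x̄)² = 73.4933 ⇒ m₂ = 73.4933/6 = 12.24889
Σ(xᵢ − x̄)³ = -176.5824 ⇒ m₃ = -176.5824/6 = -29.43041
m₂^(3/2) = 12.24889^(1.5) = 42.86917
g₁ = m₃ / m₂^(3/2) = -29.43041 / 42.86917 ≈ -0.6865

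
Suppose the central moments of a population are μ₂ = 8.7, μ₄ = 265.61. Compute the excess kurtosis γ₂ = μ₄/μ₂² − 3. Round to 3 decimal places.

μ₂² = 8.7² = 75.69000
μ₄/μ₂² = 265.61 / 75.69000 = 3.50918
γ₂ = 3.50918 − 3 ≈ 0.509

0.509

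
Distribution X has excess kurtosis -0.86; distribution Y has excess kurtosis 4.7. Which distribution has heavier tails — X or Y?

Higher excess kurtosis ⇒ heavier tails relative to the normal distribution.
-0.86 vs 4.7: the larger is 4.7, so Y has heavier tails. (Y is leptokurtic — heavier-than-normal tails; the other is platykurtic.)

Y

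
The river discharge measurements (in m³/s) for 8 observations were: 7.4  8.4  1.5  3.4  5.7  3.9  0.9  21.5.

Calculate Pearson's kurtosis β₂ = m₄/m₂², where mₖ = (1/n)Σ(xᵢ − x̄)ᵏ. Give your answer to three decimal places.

x̄ = 6.5875
Σ(xᵢ − x̄)² = 302.7288 ⇒ m₂ = 37.84109
Σ(xᵢ − x̄)⁴ = 51337.5726 ⇒ m₄ = 6417.19657
m₂² = 1431.94838
β₂ = m₄/m₂² = 6417.19657 / 1431.94838 ≈ 4.481

4.481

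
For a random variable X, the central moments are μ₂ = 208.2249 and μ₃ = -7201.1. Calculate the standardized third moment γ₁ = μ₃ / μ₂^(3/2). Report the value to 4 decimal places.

σ = √μ₂ = √208.2249 = 14.43000
σ³ = μ₂^(3/2) = 3004.68531
γ₁ = μ₃/σ³ = -7201.1 / 3004.68531 ≈ -2.3966

-2.3966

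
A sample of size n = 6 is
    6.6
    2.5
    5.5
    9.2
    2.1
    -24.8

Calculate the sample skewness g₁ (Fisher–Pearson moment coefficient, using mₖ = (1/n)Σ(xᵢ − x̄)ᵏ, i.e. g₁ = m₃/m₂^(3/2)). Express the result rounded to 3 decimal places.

x̄ = (6.6 + 2.5 + 5.5 + 9.2 + 2.1 - 24.8) / 6 = 0.1833
deviations (xᵢ − x̄): 6.4167, 2.3167, 5.3167, 9.0167, 1.9167, -24.9833
Σ(xᵢ − x̄)² = 783.9483 ⇒ m₂ = 783.9483/6 = 130.65806
Σ(xᵢ − x̄)³ = -14426.7556 ⇒ m₃ = -14426.7556/6 = -2404.45926
m₂^(3/2) = 130.65806^(1.5) = 1493.49676
g₁ = m₃ / m₂^(3/2) = -2404.45926 / 1493.49676 ≈ -1.610

-1.610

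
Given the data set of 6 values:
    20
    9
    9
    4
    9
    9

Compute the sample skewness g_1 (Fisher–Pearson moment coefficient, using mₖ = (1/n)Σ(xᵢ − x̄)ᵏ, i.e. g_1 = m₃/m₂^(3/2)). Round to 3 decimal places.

1.153

x̄ = (20 + 9 + 9 + 4 + 9 + 9) / 6 = 10.0000
deviations (xᵢ − x̄): 10.0000, -1.0000, -1.0000, -6.0000, -1.0000, -1.0000
Σ(xᵢ − x̄)² = 140.0000 ⇒ m₂ = 140.0000/6 = 23.33333
Σ(xᵢ − x̄)³ = 780.0000 ⇒ m₃ = 780.0000/6 = 130.00000
m₂^(3/2) = 23.33333^(1.5) = 112.71071
g_1 = m₃ / m₂^(3/2) = 130.00000 / 112.71071 ≈ 1.153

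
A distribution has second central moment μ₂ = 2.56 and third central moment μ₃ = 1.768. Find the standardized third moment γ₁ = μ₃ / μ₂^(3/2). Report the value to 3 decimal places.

0.432

σ = √μ₂ = √2.56 = 1.60000
σ³ = μ₂^(3/2) = 4.09600
γ₁ = μ₃/σ³ = 1.768 / 4.09600 ≈ 0.432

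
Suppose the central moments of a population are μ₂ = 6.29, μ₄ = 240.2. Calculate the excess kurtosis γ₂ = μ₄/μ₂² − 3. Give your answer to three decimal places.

3.071

μ₂² = 6.29² = 39.56410
μ₄/μ₂² = 240.2 / 39.56410 = 6.07116
γ₂ = 6.07116 − 3 ≈ 3.071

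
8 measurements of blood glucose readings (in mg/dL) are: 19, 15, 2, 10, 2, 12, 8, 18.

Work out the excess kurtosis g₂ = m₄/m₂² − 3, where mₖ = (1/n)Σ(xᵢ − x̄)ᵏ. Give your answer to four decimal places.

x̄ = 10.7500
Σ(xᵢ − x̄)² = 301.5000 ⇒ m₂ = 37.68750
Σ(xᵢ − x̄)⁴ = 19505.1563 ⇒ m₄ = 2438.14453
m₂² = 1420.34766
g₂ = m₄/m₂² − 3 = 1.71658 − 3 ≈ -1.2834

-1.2834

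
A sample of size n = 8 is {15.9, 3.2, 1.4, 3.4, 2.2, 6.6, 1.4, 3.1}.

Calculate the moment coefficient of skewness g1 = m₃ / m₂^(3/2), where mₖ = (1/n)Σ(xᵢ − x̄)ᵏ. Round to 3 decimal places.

1.811

x̄ = (15.9 + 3.2 + 1.4 + 3.4 + 2.2 + 6.6 + 1.4 + 3.1) / 8 = 4.6500
deviations (xᵢ − x̄): 11.2500, -1.4500, -3.2500, -1.2500, -2.4500, 1.9500, -3.2500, -1.5500
Σ(xᵢ − x̄)² = 163.5600 ⇒ m₂ = 163.5600/8 = 20.44500
Σ(xᵢ − x̄)³ = 1339.1550 ⇒ m₃ = 1339.1550/8 = 167.39438
m₂^(3/2) = 20.44500^(1.5) = 92.44441
g1 = m₃ / m₂^(3/2) = 167.39438 / 92.44441 ≈ 1.811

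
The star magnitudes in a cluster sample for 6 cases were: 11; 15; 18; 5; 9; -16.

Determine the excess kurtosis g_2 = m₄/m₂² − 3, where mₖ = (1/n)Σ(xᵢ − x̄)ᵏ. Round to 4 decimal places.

0.2924

x̄ = 7.0000
Σ(xᵢ − x̄)² = 738.0000 ⇒ m₂ = 123.00000
Σ(xᵢ − x̄)⁴ = 298866.0000 ⇒ m₄ = 49811.00000
m₂² = 15129.00000
g_2 = m₄/m₂² − 3 = 3.29242 − 3 ≈ 0.2924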